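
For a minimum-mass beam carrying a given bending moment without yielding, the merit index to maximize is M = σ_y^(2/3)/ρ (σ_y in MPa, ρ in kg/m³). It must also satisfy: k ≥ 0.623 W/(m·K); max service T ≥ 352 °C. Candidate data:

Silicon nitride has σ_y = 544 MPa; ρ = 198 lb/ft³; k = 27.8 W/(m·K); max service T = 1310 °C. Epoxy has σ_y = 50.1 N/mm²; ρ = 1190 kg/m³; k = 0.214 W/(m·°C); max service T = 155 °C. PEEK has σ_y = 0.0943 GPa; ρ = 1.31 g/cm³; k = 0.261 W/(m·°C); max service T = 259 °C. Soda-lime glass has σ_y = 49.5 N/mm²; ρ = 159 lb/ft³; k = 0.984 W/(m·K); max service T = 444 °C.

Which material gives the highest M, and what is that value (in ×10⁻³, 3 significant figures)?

Screen on constraints: k ≥ 0.623 W/(m·K); max service T ≥ 352 °C. Survivors: silicon nitride, soda-lime glass.
In SI units:
  silicon nitride: σ_y = 544.0 MPa, ρ = 3172 kg/m³
  soda-lime glass: σ_y = 49.50 MPa, ρ = 2547 kg/m³
  silicon nitride: M = 21.0×10⁻³
  soda-lime glass: M = 5.29×10⁻³
Silicon nitride ranks first.

silicon nitride, M = 21.0×10⁻³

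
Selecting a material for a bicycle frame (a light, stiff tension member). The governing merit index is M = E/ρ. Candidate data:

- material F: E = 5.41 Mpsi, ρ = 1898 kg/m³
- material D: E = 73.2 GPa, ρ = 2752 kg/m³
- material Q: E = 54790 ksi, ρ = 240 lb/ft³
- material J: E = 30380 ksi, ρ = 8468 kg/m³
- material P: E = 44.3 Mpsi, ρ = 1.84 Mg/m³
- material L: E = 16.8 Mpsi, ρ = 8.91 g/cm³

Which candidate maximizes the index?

material P

After converting to SI:
  material F: E = 37.30 GPa, ρ = 1898 kg/m³
  material D: E = 73.20 GPa, ρ = 2752 kg/m³
  material Q: E = 377.8 GPa, ρ = 3844 kg/m³
  material J: E = 209.5 GPa, ρ = 8468 kg/m³
  material P: E = 305.4 GPa, ρ = 1840 kg/m³
  material L: E = 115.8 GPa, ρ = 8910 kg/m³
  material P: M = 166 MN·m/kg
  material Q: M = 98.3 MN·m/kg
  material D: M = 26.6 MN·m/kg
  material J: M = 24.7 MN·m/kg
  material F: M = 19.7 MN·m/kg
  material L: M = 13.0 MN·m/kg
Highest index: material P.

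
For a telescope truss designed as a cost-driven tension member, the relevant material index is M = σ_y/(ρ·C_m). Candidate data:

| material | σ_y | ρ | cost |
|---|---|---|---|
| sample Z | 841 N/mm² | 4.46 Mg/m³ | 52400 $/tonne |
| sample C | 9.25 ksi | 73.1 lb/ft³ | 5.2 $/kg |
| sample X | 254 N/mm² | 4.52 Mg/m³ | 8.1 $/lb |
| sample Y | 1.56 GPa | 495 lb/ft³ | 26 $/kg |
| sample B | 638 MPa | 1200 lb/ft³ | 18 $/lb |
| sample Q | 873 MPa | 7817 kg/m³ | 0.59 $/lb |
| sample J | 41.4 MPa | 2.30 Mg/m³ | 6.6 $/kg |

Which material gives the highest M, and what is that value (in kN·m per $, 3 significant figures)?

Putting every candidate on a common basis:
  sample Z: σ_y = 841.0 MPa, ρ = 4460 kg/m³, cost = 52.40 $/kg
  sample C: σ_y = 63.78 MPa, ρ = 1171 kg/m³, cost = 5.200 $/kg
  sample X: σ_y = 254.0 MPa, ρ = 4520 kg/m³, cost = 17.86 $/kg
  sample Y: σ_y = 1560 MPa, ρ = 7929 kg/m³, cost = 26.00 $/kg
  sample B: σ_y = 638.0 MPa, ρ = 19220 kg/m³, cost = 39.68 $/kg
  sample Q: σ_y = 873.0 MPa, ρ = 7817 kg/m³, cost = 1.301 $/kg
  sample J: σ_y = 41.40 MPa, ρ = 2300 kg/m³, cost = 6.600 $/kg
  sample Q: M = 85.9 kN·m per $
  sample C: M = 10.5 kN·m per $
  sample Y: M = 7.57 kN·m per $
  sample Z: M = 3.60 kN·m per $
  sample X: M = 3.15 kN·m per $
  sample J: M = 2.73 kN·m per $
  sample B: M = 0.836 kN·m per $
Highest index: sample Q.

sample Q, M = 85.9 kN·m per $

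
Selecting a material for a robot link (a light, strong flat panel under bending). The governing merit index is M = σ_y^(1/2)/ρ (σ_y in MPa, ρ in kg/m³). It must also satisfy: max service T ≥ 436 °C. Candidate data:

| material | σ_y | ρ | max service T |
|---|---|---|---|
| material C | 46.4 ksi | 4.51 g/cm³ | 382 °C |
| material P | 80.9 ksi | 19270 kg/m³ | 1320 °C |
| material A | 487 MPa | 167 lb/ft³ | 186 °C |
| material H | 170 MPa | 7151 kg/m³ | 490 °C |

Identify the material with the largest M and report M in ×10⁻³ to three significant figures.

material H, M = 1.82×10⁻³

Screen on constraints: max service T ≥ 436 °C. Survivors: material P, material H.
Putting every candidate on a common basis:
  material P: σ_y = 557.8 MPa, ρ = 19270 kg/m³
  material H: σ_y = 170.0 MPa, ρ = 7151 kg/m³
  material H: M = 1.82×10⁻³
  material P: M = 1.23×10⁻³
Material H ranks first.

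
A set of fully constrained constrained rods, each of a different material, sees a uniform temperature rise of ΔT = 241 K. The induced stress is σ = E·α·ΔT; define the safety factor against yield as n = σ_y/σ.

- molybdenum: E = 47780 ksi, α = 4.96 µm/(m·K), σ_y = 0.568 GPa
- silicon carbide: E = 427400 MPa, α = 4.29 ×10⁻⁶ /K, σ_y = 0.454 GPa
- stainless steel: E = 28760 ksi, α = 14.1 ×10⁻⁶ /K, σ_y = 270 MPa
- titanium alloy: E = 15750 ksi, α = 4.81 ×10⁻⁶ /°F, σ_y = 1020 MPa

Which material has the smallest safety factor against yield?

stainless steel

In consistent units (E in GPa, α in ×10⁻⁶/K, σ_y in MPa):
  molybdenum: E = 329.4, α = 4.96, σ_y = 568.0 → σ = 394 MPa, n = 1.44
  silicon carbide: E = 427.4, α = 4.29, σ_y = 454.0 → σ = 442 MPa, n = 1.03
  stainless steel: E = 198.3, α = 14.1, σ_y = 270.0 → σ = 674 MPa, n = 0.401
  titanium alloy: E = 108.6, α = 8.66, σ_y = 1020 → σ = 227 MPa, n = 4.50
Smallest n: stainless steel with n = 0.401.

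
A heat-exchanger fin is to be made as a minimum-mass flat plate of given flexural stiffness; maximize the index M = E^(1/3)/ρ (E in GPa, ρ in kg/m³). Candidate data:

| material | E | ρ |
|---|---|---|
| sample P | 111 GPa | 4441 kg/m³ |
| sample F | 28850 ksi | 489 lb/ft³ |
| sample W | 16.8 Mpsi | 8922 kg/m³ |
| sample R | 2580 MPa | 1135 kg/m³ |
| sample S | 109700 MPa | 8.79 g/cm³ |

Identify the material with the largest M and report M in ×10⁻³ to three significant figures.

In SI units:
  sample P: E = 111.0 GPa, ρ = 4441 kg/m³
  sample F: E = 198.9 GPa, ρ = 7833 kg/m³
  sample W: E = 115.8 GPa, ρ = 8922 kg/m³
  sample R: E = 2.580 GPa, ρ = 1135 kg/m³
  sample S: E = 109.7 GPa, ρ = 8790 kg/m³
  sample R: M = 1.21×10⁻³
  sample P: M = 1.08×10⁻³
  sample F: M = 0.745×10⁻³
  sample W: M = 0.546×10⁻³
  sample S: M = 0.545×10⁻³
Highest index: sample R.

sample R, M = 1.21×10⁻³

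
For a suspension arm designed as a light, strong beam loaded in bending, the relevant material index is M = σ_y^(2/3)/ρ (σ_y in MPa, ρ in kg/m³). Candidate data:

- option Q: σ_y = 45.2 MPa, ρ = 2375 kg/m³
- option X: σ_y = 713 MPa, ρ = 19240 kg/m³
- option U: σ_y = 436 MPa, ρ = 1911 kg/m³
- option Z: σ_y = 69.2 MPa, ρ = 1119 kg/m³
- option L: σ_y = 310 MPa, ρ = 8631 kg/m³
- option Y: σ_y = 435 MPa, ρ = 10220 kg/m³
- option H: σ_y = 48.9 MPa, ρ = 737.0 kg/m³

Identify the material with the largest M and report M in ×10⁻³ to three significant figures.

option U, M = 30.1×10⁻³

Per-candidate index values:
  option U: M = 30.1×10⁻³
  option H: M = 18.1×10⁻³
  option Z: M = 15.1×10⁻³
  option Y: M = 5.62×10⁻³
  option Q: M = 5.34×10⁻³
  option L: M = 5.31×10⁻³
  option X: M = 4.15×10⁻³
Option U ranks first.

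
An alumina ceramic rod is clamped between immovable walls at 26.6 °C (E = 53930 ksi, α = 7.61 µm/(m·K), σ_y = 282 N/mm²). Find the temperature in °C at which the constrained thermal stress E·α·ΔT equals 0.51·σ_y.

E = 53930 ksi = 371.8 GPa.
σ_y = 282 N/mm² = 282.0 MPa.
E·α·ΔT = 143.8 MPa ⇒ ΔT = 143.8 / (371.8×10³ × 7.61×10⁻⁶) = 50.83 K.
T = 26.6 + 50.83 = 77.43 °C.

77.4 °C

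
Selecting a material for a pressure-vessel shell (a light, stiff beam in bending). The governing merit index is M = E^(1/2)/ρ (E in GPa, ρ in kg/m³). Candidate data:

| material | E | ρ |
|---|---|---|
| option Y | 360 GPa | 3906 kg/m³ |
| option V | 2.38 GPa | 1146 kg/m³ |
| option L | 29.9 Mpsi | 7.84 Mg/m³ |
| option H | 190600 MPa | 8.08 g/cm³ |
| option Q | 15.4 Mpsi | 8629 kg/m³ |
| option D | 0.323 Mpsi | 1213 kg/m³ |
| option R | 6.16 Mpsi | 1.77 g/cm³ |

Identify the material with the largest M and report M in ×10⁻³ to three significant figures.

After converting to SI:
  option Y: E = 360.0 GPa, ρ = 3906 kg/m³
  option V: E = 2.380 GPa, ρ = 1146 kg/m³
  option L: E = 206.2 GPa, ρ = 7840 kg/m³
  option H: E = 190.6 GPa, ρ = 8080 kg/m³
  option Q: E = 106.2 GPa, ρ = 8629 kg/m³
  option D: E = 2.227 GPa, ρ = 1213 kg/m³
  option R: E = 42.47 GPa, ρ = 1770 kg/m³
  option Y: M = 4.86×10⁻³
  option R: M = 3.68×10⁻³
  option L: M = 1.83×10⁻³
  option H: M = 1.71×10⁻³
  option V: M = 1.35×10⁻³
  option D: M = 1.23×10⁻³
  option Q: M = 1.19×10⁻³
Option Y has the largest M.

option Y, M = 4.86×10⁻³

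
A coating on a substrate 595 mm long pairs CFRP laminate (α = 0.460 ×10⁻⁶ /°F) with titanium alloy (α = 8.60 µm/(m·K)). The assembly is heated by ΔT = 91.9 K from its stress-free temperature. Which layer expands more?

titanium alloy

CFRP laminate: α = 0.460×10⁻⁶/°F × 9/5 = 0.828×10⁻⁶/K.
α(CFRP laminate) = 0.828×10⁻⁶/K vs α(titanium alloy) = 8.60×10⁻⁶/K.
Higher α expands more for the same ΔT: titanium alloy.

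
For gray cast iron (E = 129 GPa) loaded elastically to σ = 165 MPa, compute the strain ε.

1.28×10⁻³

ε = σ/E = 165 / 129000 = 1.28×10⁻³.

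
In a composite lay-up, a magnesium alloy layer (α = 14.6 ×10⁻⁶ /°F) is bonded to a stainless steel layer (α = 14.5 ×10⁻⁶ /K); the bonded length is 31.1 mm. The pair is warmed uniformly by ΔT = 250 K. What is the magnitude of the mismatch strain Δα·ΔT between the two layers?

2.94×10⁻³

magnesium alloy: α = 14.6×10⁻⁶/°F × 9/5 = 26.3×10⁻⁶/K.
Δα = |26.3 − 14.5|×10⁻⁶/K = 11.8×10⁻⁶/K.
Mismatch strain = Δα·ΔT = 11.8×10⁻⁶ × 250.0 = 2.94×10⁻³.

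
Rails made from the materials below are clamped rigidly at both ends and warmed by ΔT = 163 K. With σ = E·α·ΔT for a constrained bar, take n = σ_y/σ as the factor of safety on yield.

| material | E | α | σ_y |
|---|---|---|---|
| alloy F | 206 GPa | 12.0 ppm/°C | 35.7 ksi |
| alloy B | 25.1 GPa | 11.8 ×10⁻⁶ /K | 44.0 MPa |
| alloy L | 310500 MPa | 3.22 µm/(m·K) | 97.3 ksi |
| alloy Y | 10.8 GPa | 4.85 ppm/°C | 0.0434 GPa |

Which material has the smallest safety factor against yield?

alloy F

Per material, after unit conversion:
  alloy F: E = 206.0, α = 12.0, σ_y = 246.1 → σ = 403 MPa, n = 0.611
  alloy B: E = 25.10, α = 11.8, σ_y = 44.00 → σ = 48.3 MPa, n = 0.911
  alloy L: E = 310.5, α = 3.22, σ_y = 670.9 → σ = 163 MPa, n = 4.12
  alloy Y: E = 10.80, α = 4.85, σ_y = 43.40 → σ = 8.54 MPa, n = 5.08
Alloy F has the lowest safety factor, n = 0.611.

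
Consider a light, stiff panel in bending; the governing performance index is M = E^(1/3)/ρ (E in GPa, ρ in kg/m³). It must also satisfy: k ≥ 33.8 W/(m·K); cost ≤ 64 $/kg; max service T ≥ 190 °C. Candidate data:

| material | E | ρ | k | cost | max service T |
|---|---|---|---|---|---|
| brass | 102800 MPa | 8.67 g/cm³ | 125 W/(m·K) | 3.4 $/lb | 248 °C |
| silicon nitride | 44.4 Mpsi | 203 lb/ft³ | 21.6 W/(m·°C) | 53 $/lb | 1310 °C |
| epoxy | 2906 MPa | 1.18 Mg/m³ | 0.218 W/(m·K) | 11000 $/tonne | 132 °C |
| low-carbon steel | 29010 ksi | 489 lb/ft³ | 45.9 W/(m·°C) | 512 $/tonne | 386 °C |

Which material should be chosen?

Screen on constraints: k ≥ 33.8 W/(m·K); cost ≤ 64 $/kg; max service T ≥ 190 °C. Survivors: brass, low-carbon steel.
Putting every candidate on a common basis:
  brass: E = 102.8 GPa, ρ = 8670 kg/m³
  low-carbon steel: E = 200.0 GPa, ρ = 7833 kg/m³
  low-carbon steel: M = 0.747×10⁻³
  brass: M = 0.540×10⁻³
Low-carbon steel ranks first.

low-carbon steel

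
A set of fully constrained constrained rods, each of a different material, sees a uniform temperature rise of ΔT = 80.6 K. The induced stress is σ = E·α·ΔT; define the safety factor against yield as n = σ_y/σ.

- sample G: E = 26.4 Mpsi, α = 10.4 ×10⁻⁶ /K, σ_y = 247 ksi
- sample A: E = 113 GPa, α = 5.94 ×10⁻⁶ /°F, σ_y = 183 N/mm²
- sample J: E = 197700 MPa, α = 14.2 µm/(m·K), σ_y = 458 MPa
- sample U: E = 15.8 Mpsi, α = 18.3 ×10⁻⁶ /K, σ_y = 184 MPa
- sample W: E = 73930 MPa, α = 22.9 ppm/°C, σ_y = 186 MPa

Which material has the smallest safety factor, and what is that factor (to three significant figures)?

Converting E to GPa, α to ×10⁻⁶/K, σ_y to MPa, then σ and n for each:
  sample G: E = 182.0, α = 10.4, σ_y = 1703 → σ = 153 MPa, n = 11.2
  sample A: E = 113.0, α = 10.7, σ_y = 183.0 → σ = 97.4 MPa, n = 1.88
  sample J: E = 197.7, α = 14.2, σ_y = 458.0 → σ = 226 MPa, n = 2.02
  sample U: E = 108.9, α = 18.3, σ_y = 184.0 → σ = 161 MPa, n = 1.15
  sample W: E = 73.93, α = 22.9, σ_y = 186.0 → σ = 136 MPa, n = 1.36
Sample U has the lowest safety factor, n = 1.15.

sample U, n = 1.15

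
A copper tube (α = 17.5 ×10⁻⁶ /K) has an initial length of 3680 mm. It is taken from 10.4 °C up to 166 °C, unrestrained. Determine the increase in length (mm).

10.0 mm

ΔT = 166 − 10.4 = 155.6 K.
ΔL = α·L₀·ΔT = 17.5×10⁻⁶ × 3680 mm × 155.6 K = 10.0 mm.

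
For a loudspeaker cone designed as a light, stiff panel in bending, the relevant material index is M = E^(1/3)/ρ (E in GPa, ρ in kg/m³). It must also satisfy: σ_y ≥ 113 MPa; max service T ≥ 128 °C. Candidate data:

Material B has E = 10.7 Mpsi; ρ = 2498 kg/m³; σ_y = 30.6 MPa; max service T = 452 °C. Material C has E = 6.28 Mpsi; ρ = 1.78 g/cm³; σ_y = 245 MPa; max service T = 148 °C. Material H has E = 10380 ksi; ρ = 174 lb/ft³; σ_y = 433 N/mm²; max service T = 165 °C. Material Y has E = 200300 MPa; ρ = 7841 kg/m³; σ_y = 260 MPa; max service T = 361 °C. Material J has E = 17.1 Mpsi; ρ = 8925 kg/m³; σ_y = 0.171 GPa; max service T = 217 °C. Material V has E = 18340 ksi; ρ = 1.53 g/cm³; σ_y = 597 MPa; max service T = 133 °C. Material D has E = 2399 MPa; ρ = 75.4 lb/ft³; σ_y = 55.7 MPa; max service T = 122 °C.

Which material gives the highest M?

Screen on constraints: σ_y ≥ 113 MPa; max service T ≥ 128 °C. Survivors: material C, material H, material Y, material J, material V.
Normalizing units and computing the index:
  material C: E = 43.30 GPa, ρ = 1780 kg/m³
  material H: E = 71.57 GPa, ρ = 2787 kg/m³
  material Y: E = 200.3 GPa, ρ = 7841 kg/m³
  material J: E = 117.9 GPa, ρ = 8925 kg/m³
  material V: E = 126.4 GPa, ρ = 1530 kg/m³
  material V: M = 3.28×10⁻³
  material C: M = 1.97×10⁻³
  material H: M = 1.49×10⁻³
  material Y: M = 0.746×10⁻³
  material J: M = 0.549×10⁻³
Highest index: material V.

material V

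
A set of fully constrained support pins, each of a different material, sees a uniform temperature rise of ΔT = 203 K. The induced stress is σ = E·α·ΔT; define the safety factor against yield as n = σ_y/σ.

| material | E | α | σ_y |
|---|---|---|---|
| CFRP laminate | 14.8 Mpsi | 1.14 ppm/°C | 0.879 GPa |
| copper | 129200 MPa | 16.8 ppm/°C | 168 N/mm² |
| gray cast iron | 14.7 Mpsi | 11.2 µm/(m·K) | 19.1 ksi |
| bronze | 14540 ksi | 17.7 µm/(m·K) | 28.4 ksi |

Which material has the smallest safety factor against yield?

With everything in SI (GPa, ×10⁻⁶/K, MPa):
  CFRP laminate: E = 102.0, α = 1.14, σ_y = 879.0 → σ = 23.6 MPa, n = 37.2
  copper: E = 129.2, α = 16.8, σ_y = 168.0 → σ = 441 MPa, n = 0.381
  gray cast iron: E = 101.4, α = 11.2, σ_y = 131.7 → σ = 230 MPa, n = 0.571
  bronze: E = 100.2, α = 17.7, σ_y = 195.8 → σ = 360 MPa, n = 0.544
The minimum is copper at n = 0.381.

copper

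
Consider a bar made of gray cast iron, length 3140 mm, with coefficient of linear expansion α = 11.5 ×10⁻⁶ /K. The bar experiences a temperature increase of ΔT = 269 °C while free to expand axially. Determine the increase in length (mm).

ΔL = α·L₀·ΔT = 11.5×10⁻⁶ × 3140 mm × 269.0 K = 9.71 mm.

9.71 mm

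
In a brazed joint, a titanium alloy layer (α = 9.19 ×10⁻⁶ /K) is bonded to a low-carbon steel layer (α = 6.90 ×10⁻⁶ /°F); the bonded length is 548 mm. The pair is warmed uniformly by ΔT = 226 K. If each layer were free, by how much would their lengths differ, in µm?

low-carbon steel: α = 6.90×10⁻⁶/°F × 9/5 = 12.4×10⁻⁶/K.
Δα = |9.19 − 12.4|×10⁻⁶/K = 3.23×10⁻⁶/K.
ΔL_mismatch = Δα·L·ΔT = 3.23×10⁻⁶ × 548.0 mm × 226.0 K = 400 µm.

400 µm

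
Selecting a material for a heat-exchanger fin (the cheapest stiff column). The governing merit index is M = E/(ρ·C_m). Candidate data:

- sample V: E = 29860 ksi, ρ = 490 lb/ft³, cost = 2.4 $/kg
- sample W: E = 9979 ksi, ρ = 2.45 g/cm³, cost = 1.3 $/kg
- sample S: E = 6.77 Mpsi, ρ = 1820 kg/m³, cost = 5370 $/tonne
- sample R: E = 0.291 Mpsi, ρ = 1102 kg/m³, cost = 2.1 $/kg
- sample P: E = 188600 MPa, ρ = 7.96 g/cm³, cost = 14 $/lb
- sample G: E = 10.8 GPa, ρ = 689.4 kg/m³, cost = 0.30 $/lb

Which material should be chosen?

In SI units:
  sample V: E = 205.9 GPa, ρ = 7849 kg/m³, cost = 2.400 $/kg
  sample W: E = 68.80 GPa, ρ = 2450 kg/m³, cost = 1.300 $/kg
  sample S: E = 46.68 GPa, ρ = 1820 kg/m³, cost = 5.370 $/kg
  sample R: E = 2.006 GPa, ρ = 1102 kg/m³, cost = 2.100 $/kg
  sample P: E = 188.6 GPa, ρ = 7960 kg/m³, cost = 30.86 $/kg
  sample G: E = 10.80 GPa, ρ = 689.4 kg/m³, cost = 0.6614 $/kg
  sample G: M = 23.7 MN·m per $
  sample W: M = 21.6 MN·m per $
  sample V: M = 10.9 MN·m per $
  sample S: M = 4.78 MN·m per $
  sample R: M = 0.867 MN·m per $
  sample P: M = 0.768 MN·m per $
Highest index: sample G.

sample G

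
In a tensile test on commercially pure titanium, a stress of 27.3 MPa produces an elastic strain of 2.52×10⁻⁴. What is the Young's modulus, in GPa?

E = σ/ε = 27.3 MPa / 2.52×10⁻⁴ = 108300 MPa = 108 GPa.

108 GPa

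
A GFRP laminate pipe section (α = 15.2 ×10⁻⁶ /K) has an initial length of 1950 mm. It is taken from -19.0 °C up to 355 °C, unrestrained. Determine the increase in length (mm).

ΔT = 355 − (-19.0) = 374.0 K.
ΔL = α·L₀·ΔT = 15.2×10⁻⁶ × 1950 mm × 374.0 K = 11.1 mm.

11.1 mm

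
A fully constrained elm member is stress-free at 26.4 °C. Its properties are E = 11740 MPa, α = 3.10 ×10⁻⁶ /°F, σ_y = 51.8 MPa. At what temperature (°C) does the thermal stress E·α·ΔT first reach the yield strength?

817 °C

E = 11740 MPa = 11.74 GPa.
α = 3.10×10⁻⁶/°F × 9/5 = 5.58×10⁻⁶/K.
E·α·ΔT = 51.80 MPa ⇒ ΔT = 51.80 / (11.74×10³ × 5.58×10⁻⁶) = 790.7 K.
T = 26.4 + 790.7 = 817.1 °C.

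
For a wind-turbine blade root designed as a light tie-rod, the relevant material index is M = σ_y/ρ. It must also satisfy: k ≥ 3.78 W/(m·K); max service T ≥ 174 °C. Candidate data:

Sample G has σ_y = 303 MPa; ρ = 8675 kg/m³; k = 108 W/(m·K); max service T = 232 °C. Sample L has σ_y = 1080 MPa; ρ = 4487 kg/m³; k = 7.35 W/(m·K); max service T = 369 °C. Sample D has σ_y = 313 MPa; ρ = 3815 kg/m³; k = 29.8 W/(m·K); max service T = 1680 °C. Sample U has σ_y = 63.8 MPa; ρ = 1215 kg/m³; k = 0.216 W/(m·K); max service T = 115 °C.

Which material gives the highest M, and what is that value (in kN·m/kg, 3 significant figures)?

sample L, M = 241 kN·m/kg

Screen on constraints: k ≥ 3.78 W/(m·K); max service T ≥ 174 °C. Survivors: sample G, sample L, sample D.
Evaluate M for each candidate:
  sample L: M = 241 kN·m/kg
  sample D: M = 82.0 kN·m/kg
  sample G: M = 34.9 kN·m/kg
Sample L has the largest M.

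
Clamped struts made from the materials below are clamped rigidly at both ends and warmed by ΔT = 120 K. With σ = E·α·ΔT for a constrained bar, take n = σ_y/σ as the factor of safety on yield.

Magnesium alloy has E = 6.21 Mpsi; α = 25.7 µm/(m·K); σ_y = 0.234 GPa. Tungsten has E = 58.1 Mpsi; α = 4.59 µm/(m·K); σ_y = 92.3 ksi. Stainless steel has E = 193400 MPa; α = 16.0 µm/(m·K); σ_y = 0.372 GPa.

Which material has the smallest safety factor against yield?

stainless steel

With everything in SI (GPa, ×10⁻⁶/K, MPa):
  magnesium alloy: E = 42.82, α = 25.7, σ_y = 234.0 → σ = 132 MPa, n = 1.77
  tungsten: E = 400.6, α = 4.59, σ_y = 636.4 → σ = 221 MPa, n = 2.88
  stainless steel: E = 193.4, α = 16.0, σ_y = 372.0 → σ = 371 MPa, n = 1.00
The minimum is stainless steel at n = 1.00.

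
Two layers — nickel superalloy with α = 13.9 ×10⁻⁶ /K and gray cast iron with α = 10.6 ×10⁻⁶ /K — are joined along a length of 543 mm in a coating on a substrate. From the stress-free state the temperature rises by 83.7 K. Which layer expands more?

nickel superalloy

α(nickel superalloy) = 13.9×10⁻⁶/K vs α(gray cast iron) = 10.6×10⁻⁶/K.
Higher α expands more for the same ΔT: nickel superalloy.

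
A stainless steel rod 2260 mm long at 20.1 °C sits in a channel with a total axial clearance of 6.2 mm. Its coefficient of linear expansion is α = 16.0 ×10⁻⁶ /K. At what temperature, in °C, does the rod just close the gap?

α·L₀·ΔT = 6.2 mm ⇒ ΔT = 6.2 / (16.0×10⁻⁶ × 2260.0) = 171.5 K.
T = 20.1 + 171.5 = 191.6 °C.

192 °C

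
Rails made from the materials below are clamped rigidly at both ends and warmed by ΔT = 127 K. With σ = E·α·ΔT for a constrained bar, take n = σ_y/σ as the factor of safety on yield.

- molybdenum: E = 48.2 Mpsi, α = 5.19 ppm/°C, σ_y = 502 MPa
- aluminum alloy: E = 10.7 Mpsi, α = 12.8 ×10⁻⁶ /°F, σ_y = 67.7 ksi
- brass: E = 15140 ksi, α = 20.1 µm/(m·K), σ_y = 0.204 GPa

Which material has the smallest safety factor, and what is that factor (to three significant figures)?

brass, n = 0.766

In consistent units (E in GPa, α in ×10⁻⁶/K, σ_y in MPa):
  molybdenum: E = 332.3, α = 5.19, σ_y = 502.0 → σ = 219 MPa, n = 2.29
  aluminum alloy: E = 73.77, α = 23.0, σ_y = 466.8 → σ = 216 MPa, n = 2.16
  brass: E = 104.4, α = 20.1, σ_y = 204.0 → σ = 266 MPa, n = 0.766
Smallest n: brass with n = 0.766.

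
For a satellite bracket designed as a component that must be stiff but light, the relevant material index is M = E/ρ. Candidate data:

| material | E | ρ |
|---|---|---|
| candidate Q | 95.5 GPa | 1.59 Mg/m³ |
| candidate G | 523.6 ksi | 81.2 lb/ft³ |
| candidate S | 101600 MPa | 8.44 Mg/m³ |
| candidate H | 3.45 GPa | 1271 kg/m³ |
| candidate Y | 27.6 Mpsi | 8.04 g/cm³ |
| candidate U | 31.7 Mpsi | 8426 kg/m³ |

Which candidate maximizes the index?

Normalizing units and computing the index:
  candidate Q: E = 95.50 GPa, ρ = 1590 kg/m³
  candidate G: E = 3.610 GPa, ρ = 1301 kg/m³
  candidate S: E = 101.6 GPa, ρ = 8440 kg/m³
  candidate H: E = 3.450 GPa, ρ = 1271 kg/m³
  candidate Y: E = 190.3 GPa, ρ = 8040 kg/m³
  candidate U: E = 218.6 GPa, ρ = 8426 kg/m³
  candidate Q: M = 60.1 MN·m/kg
  candidate U: M = 25.9 MN·m/kg
  candidate Y: M = 23.7 MN·m/kg
  candidate S: M = 12.0 MN·m/kg
  candidate G: M = 2.78 MN·m/kg
  candidate H: M = 2.71 MN·m/kg
Candidate Q ranks first.

candidate Q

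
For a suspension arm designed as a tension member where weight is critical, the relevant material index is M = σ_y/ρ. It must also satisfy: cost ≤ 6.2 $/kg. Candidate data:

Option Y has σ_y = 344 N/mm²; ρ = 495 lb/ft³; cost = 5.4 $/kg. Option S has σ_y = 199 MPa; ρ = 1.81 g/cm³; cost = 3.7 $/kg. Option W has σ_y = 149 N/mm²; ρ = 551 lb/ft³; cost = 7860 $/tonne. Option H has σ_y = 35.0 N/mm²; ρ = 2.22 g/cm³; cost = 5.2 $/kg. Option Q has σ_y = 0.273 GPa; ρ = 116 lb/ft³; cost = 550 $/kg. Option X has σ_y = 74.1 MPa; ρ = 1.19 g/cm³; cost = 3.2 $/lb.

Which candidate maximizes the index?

Screen on constraints: cost ≤ 6.2 $/kg. Survivors: option Y, option S, option H.
Normalizing units and computing the index:
  option Y: σ_y = 344.0 MPa, ρ = 7929 kg/m³
  option S: σ_y = 199.0 MPa, ρ = 1810 kg/m³
  option H: σ_y = 35.00 MPa, ρ = 2220 kg/m³
  option S: M = 110 kN·m/kg
  option Y: M = 43.4 kN·m/kg
  option H: M = 15.8 kN·m/kg
Option S has the largest M.

option S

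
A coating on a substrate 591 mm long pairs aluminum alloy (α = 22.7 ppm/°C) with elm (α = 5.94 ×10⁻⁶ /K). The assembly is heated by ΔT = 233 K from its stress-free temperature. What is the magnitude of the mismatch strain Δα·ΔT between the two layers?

Δα = |22.7 − 5.94|×10⁻⁶/K = 16.8×10⁻⁶/K.
Mismatch strain = Δα·ΔT = 16.8×10⁻⁶ × 233.0 = 3.91×10⁻³.

3.91×10⁻³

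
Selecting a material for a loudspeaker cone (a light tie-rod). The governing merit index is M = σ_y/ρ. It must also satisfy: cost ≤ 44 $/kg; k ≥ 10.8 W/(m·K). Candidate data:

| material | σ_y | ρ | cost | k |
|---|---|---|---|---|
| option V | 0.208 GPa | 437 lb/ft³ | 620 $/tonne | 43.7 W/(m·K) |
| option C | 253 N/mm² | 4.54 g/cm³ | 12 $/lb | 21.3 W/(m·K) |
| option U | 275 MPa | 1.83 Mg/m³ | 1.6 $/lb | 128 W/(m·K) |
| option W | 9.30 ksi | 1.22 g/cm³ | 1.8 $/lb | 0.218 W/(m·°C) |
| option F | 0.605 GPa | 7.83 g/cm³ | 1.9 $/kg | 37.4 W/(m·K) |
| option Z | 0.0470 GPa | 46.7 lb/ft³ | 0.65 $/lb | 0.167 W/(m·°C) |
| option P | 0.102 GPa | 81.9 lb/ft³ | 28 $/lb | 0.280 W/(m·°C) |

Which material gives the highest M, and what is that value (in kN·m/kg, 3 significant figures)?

Screen on constraints: cost ≤ 44 $/kg; k ≥ 10.8 W/(m·K). Survivors: option V, option C, option U, option F.
Convert each candidate to consistent units, then evaluate M:
  option V: σ_y = 208.0 MPa, ρ = 7000 kg/m³
  option C: σ_y = 253.0 MPa, ρ = 4540 kg/m³
  option U: σ_y = 275.0 MPa, ρ = 1830 kg/m³
  option F: σ_y = 605.0 MPa, ρ = 7830 kg/m³
  option U: M = 150 kN·m/kg
  option F: M = 77.3 kN·m/kg
  option C: M = 55.7 kN·m/kg
  option V: M = 29.7 kN·m/kg
The maximum is for option U.

option U, M = 150 kN·m/kg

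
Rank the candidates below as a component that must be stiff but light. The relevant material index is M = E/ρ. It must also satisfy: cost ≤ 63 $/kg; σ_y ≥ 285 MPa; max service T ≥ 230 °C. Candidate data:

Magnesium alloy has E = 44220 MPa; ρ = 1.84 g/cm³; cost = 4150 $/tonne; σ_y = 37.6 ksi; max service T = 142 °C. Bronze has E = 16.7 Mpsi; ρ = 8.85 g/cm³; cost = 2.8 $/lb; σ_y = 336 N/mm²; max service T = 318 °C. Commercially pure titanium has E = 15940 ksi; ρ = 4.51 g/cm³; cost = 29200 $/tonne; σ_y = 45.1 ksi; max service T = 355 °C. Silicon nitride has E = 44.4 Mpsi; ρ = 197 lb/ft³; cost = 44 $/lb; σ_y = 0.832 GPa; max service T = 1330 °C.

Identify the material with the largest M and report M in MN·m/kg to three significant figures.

Screen on constraints: cost ≤ 63 $/kg; σ_y ≥ 285 MPa; max service T ≥ 230 °C. Survivors: bronze, commercially pure titanium.
Normalizing units and computing the index:
  bronze: E = 115.1 GPa, ρ = 8850 kg/m³
  commercially pure titanium: E = 109.9 GPa, ρ = 4510 kg/m³
  commercially pure titanium: M = 24.4 MN·m/kg
  bronze: M = 13.0 MN·m/kg
The maximum is for commercially pure titanium.

commercially pure titanium, M = 24.4 MN·m/kg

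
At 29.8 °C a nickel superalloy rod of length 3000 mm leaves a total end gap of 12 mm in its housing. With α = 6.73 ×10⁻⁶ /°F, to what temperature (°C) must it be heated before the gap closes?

α = 6.73×10⁻⁶/°F × 9/5 = 12.1×10⁻⁶/K.
α·L₀·ΔT = 12.0 mm ⇒ ΔT = 12.0 / (12.1×10⁻⁶ × 3000.0) = 330.2 K.
T = 29.8 + 330.2 = 360.0 °C.

360 °C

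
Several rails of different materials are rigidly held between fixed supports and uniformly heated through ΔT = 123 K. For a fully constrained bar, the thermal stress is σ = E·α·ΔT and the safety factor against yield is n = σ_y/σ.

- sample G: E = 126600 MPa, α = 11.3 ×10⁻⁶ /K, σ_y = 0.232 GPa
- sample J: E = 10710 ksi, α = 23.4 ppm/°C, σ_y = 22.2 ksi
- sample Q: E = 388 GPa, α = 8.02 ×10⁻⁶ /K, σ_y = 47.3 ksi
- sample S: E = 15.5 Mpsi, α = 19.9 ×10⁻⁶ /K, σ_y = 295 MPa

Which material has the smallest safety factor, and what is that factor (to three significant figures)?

sample J, n = 0.720

Converting E to GPa, α to ×10⁻⁶/K, σ_y to MPa, then σ and n for each:
  sample G: E = 126.6, α = 11.3, σ_y = 232.0 → σ = 176 MPa, n = 1.32
  sample J: E = 73.84, α = 23.4, σ_y = 153.1 → σ = 213 MPa, n = 0.720
  sample Q: E = 388.0, α = 8.02, σ_y = 326.1 → σ = 383 MPa, n = 0.852
  sample S: E = 106.9, α = 19.9, σ_y = 295.0 → σ = 262 MPa, n = 1.13
The minimum is sample J at n = 0.720.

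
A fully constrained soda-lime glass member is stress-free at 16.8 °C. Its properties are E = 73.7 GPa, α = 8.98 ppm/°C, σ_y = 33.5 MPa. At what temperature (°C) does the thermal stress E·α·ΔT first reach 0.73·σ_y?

53.8 °C

E·α·ΔT = 24.45 MPa ⇒ ΔT = 24.45 / (73.70×10³ × 8.98×10⁻⁶) = 36.95 K.
T = 16.8 + 36.95 = 53.75 °C.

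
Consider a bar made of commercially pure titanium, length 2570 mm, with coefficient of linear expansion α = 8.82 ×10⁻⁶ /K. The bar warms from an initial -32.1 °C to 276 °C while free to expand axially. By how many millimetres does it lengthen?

6.98 mm

ΔT = 276 − (-32.1) = 308.1 K.
ΔL = α·L₀·ΔT = 8.82×10⁻⁶ × 2570 mm × 308.1 K = 6.98 mm.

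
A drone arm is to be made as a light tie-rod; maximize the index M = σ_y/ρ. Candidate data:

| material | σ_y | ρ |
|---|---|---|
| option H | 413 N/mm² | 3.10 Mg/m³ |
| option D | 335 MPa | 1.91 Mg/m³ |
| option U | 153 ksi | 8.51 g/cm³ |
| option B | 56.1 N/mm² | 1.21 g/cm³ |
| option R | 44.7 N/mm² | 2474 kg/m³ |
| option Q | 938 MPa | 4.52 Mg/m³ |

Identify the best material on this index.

After converting to SI:
  option H: σ_y = 413.0 MPa, ρ = 3100 kg/m³
  option D: σ_y = 335.0 MPa, ρ = 1910 kg/m³
  option U: σ_y = 1055 MPa, ρ = 8510 kg/m³
  option B: σ_y = 56.10 MPa, ρ = 1210 kg/m³
  option R: σ_y = 44.70 MPa, ρ = 2474 kg/m³
  option Q: σ_y = 938.0 MPa, ρ = 4520 kg/m³
  option Q: M = 208 kN·m/kg
  option D: M = 175 kN·m/kg
  option H: M = 133 kN·m/kg
  option U: M = 124 kN·m/kg
  option B: M = 46.4 kN·m/kg
  option R: M = 18.1 kN·m/kg
Highest index: option Q.

option Q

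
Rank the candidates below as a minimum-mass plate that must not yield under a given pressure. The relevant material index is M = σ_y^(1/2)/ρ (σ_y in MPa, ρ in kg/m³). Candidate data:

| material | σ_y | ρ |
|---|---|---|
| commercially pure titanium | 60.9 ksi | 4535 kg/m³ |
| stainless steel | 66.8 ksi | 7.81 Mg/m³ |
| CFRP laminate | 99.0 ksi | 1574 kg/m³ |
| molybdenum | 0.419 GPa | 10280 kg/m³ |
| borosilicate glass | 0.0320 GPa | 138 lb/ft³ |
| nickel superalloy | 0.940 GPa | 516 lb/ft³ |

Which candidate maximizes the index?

Normalizing units and computing the index:
  commercially pure titanium: σ_y = 419.9 MPa, ρ = 4535 kg/m³
  stainless steel: σ_y = 460.6 MPa, ρ = 7810 kg/m³
  CFRP laminate: σ_y = 682.6 MPa, ρ = 1574 kg/m³
  molybdenum: σ_y = 419.0 MPa, ρ = 10280 kg/m³
  borosilicate glass: σ_y = 32.00 MPa, ρ = 2211 kg/m³
  nickel superalloy: σ_y = 940.0 MPa, ρ = 8266 kg/m³
  CFRP laminate: M = 16.6×10⁻³
  commercially pure titanium: M = 4.52×10⁻³
  nickel superalloy: M = 3.71×10⁻³
  stainless steel: M = 2.75×10⁻³
  borosilicate glass: M = 2.56×10⁻³
  molybdenum: M = 1.99×10⁻³
CFRP laminate has the largest M.

CFRP laminate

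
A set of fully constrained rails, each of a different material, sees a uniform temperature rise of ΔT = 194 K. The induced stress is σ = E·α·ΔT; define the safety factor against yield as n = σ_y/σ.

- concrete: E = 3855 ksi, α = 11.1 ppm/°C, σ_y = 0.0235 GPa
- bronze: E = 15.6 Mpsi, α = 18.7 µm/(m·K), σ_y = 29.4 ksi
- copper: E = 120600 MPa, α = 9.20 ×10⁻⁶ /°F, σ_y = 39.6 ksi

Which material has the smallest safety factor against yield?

concrete

In consistent units (E in GPa, α in ×10⁻⁶/K, σ_y in MPa):
  concrete: E = 26.58, α = 11.1, σ_y = 23.50 → σ = 57.2 MPa, n = 0.411
  bronze: E = 107.6, α = 18.7, σ_y = 202.7 → σ = 390 MPa, n = 0.519
  copper: E = 120.6, α = 16.6, σ_y = 273.0 → σ = 387 MPa, n = 0.705
Concrete has the lowest safety factor, n = 0.411.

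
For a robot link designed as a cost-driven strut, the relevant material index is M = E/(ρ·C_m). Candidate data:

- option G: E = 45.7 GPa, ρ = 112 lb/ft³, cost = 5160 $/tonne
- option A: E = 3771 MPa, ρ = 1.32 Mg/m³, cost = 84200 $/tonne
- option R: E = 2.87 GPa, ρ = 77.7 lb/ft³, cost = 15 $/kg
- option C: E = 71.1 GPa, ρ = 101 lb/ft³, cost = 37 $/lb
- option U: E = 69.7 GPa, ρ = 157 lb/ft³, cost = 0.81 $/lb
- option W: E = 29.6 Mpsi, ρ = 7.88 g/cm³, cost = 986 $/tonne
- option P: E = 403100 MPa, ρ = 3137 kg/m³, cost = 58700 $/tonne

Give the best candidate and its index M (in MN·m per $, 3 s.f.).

In SI units:
  option G: E = 45.70 GPa, ρ = 1794 kg/m³, cost = 5.160 $/kg
  option A: E = 3.771 GPa, ρ = 1320 kg/m³, cost = 84.20 $/kg
  option R: E = 2.870 GPa, ρ = 1245 kg/m³, cost = 15.00 $/kg
  option C: E = 71.10 GPa, ρ = 1618 kg/m³, cost = 81.57 $/kg
  option U: E = 69.70 GPa, ρ = 2515 kg/m³, cost = 1.786 $/kg
  option W: E = 204.1 GPa, ρ = 7880 kg/m³, cost = 0.9860 $/kg
  option P: E = 403.1 GPa, ρ = 3137 kg/m³, cost = 58.70 $/kg
  option W: M = 26.3 MN·m per $
  option U: M = 15.5 MN·m per $
  option G: M = 4.94 MN·m per $
  option P: M = 2.19 MN·m per $
  option C: M = 0.539 MN·m per $
  option R: M = 0.154 MN·m per $
  option A: M = 0.0339 MN·m per $
The maximum is for option W.

option W, M = 26.3 MN·m per $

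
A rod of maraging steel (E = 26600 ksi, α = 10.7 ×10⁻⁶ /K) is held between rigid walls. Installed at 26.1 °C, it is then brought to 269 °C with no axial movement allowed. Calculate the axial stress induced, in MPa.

477 MPa

E = 26600 ksi = 183.4 GPa.
ΔT = 242.9 K. Constrained thermal stress σ = E·α·ΔT = 183.4×10³ MPa × 10.7×10⁻⁶ × 242.9 = 477 MPa (compressive).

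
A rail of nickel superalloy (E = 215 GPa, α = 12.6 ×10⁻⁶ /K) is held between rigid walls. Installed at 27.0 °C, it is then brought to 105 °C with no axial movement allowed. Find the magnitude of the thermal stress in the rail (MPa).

211 MPa

ΔT = 78.00 K. Constrained thermal stress σ = E·α·ΔT = 215.0×10³ MPa × 12.6×10⁻⁶ × 78.00 = 211 MPa (compressive).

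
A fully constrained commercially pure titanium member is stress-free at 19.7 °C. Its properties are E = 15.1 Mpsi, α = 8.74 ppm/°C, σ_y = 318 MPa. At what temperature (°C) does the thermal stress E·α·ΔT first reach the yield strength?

E = 15.1 Mpsi = 104.1 GPa.
E·α·ΔT = 318.0 MPa ⇒ ΔT = 318.0 / (104.1×10³ × 8.74×10⁻⁶) = 349.5 K.
T = 19.7 + 349.5 = 369.2 °C.

369 °C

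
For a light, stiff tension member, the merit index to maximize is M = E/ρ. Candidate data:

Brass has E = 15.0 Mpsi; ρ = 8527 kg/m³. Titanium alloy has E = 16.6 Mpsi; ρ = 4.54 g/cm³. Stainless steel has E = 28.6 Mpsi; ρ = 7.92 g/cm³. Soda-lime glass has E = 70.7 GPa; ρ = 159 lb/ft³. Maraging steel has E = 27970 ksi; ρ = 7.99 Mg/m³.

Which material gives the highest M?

Convert each candidate to consistent units, then evaluate M:
  brass: E = 103.4 GPa, ρ = 8527 kg/m³
  titanium alloy: E = 114.5 GPa, ρ = 4540 kg/m³
  stainless steel: E = 197.2 GPa, ρ = 7920 kg/m³
  soda-lime glass: E = 70.70 GPa, ρ = 2547 kg/m³
  maraging steel: E = 192.8 GPa, ρ = 7990 kg/m³
  soda-lime glass: M = 27.8 MN·m/kg
  titanium alloy: M = 25.2 MN·m/kg
  stainless steel: M = 24.9 MN·m/kg
  maraging steel: M = 24.1 MN·m/kg
  brass: M = 12.1 MN·m/kg
Soda-lime glass has the largest M.

soda-lime glass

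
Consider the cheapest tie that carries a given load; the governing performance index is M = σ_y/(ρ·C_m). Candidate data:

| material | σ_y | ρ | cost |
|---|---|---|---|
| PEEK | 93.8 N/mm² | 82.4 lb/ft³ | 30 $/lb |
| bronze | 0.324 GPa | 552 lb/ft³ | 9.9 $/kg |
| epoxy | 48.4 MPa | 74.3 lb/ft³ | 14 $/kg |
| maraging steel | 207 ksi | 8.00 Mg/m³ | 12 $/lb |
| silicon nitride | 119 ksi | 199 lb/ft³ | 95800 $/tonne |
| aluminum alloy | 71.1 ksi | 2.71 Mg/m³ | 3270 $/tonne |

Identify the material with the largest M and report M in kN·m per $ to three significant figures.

aluminum alloy, M = 55.3 kN·m per $

In SI units:
  PEEK: σ_y = 93.80 MPa, ρ = 1320 kg/m³, cost = 66.14 $/kg
  bronze: σ_y = 324.0 MPa, ρ = 8842 kg/m³, cost = 9.900 $/kg
  epoxy: σ_y = 48.40 MPa, ρ = 1190 kg/m³, cost = 14.00 $/kg
  maraging steel: σ_y = 1427 MPa, ρ = 8000 kg/m³, cost = 26.46 $/kg
  silicon nitride: σ_y = 820.5 MPa, ρ = 3188 kg/m³, cost = 95.80 $/kg
  aluminum alloy: σ_y = 490.2 MPa, ρ = 2710 kg/m³, cost = 3.270 $/kg
  aluminum alloy: M = 55.3 kN·m per $
  maraging steel: M = 6.74 kN·m per $
  bronze: M = 3.70 kN·m per $
  epoxy: M = 2.90 kN·m per $
  silicon nitride: M = 2.69 kN·m per $
  PEEK: M = 1.07 kN·m per $
Aluminum alloy ranks first.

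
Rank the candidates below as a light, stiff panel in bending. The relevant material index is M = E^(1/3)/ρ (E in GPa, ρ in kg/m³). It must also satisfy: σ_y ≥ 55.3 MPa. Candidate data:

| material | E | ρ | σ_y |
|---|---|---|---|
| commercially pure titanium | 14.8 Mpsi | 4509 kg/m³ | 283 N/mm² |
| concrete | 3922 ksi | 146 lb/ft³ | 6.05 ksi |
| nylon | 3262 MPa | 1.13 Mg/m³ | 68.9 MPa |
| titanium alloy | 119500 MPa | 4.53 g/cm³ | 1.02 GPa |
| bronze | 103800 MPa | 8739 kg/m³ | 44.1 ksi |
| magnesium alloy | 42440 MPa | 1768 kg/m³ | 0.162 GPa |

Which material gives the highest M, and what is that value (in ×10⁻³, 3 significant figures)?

Screen on constraints: σ_y ≥ 55.3 MPa. Survivors: commercially pure titanium, nylon, titanium alloy, bronze, magnesium alloy.
After converting to SI:
  commercially pure titanium: E = 102.0 GPa, ρ = 4509 kg/m³
  nylon: E = 3.262 GPa, ρ = 1130 kg/m³
  titanium alloy: E = 119.5 GPa, ρ = 4530 kg/m³
  bronze: E = 103.8 GPa, ρ = 8739 kg/m³
  magnesium alloy: E = 42.44 GPa, ρ = 1768 kg/m³
  magnesium alloy: M = 1.97×10⁻³
  nylon: M = 1.31×10⁻³
  titanium alloy: M = 1.09×10⁻³
  commercially pure titanium: M = 1.04×10⁻³
  bronze: M = 0.538×10⁻³
Magnesium alloy ranks first.

magnesium alloy, M = 1.97×10⁻³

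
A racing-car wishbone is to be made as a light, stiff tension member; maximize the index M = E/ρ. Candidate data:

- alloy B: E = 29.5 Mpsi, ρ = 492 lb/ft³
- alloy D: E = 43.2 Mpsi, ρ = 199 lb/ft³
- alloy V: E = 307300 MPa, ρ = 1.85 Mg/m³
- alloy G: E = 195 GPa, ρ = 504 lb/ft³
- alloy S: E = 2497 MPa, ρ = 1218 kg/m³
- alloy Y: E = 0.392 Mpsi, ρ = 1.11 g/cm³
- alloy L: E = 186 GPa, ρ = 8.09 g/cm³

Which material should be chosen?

alloy V

Convert each candidate to consistent units, then evaluate M:
  alloy B: E = 203.4 GPa, ρ = 7881 kg/m³
  alloy D: E = 297.9 GPa, ρ = 3188 kg/m³
  alloy V: E = 307.3 GPa, ρ = 1850 kg/m³
  alloy G: E = 195.0 GPa, ρ = 8073 kg/m³
  alloy S: E = 2.497 GPa, ρ = 1218 kg/m³
  alloy Y: E = 2.703 GPa, ρ = 1110 kg/m³
  alloy L: E = 186.0 GPa, ρ = 8090 kg/m³
  alloy V: M = 166 MN·m/kg
  alloy D: M = 93.4 MN·m/kg
  alloy B: M = 25.8 MN·m/kg
  alloy G: M = 24.2 MN·m/kg
  alloy L: M = 23.0 MN·m/kg
  alloy Y: M = 2.43 MN·m/kg
  alloy S: M = 2.05 MN·m/kg
Alloy V ranks first.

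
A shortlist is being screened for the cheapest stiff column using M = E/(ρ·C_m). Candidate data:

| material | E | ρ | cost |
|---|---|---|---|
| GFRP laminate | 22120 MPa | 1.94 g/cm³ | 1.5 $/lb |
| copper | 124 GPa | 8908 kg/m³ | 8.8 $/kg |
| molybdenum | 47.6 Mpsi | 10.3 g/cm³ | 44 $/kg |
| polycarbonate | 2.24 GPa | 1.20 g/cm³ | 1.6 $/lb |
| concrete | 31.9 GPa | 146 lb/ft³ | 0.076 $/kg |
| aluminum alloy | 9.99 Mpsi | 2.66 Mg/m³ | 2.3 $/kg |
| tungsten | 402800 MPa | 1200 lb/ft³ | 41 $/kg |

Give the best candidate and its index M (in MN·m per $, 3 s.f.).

After converting to SI:
  GFRP laminate: E = 22.12 GPa, ρ = 1940 kg/m³, cost = 3.307 $/kg
  copper: E = 124.0 GPa, ρ = 8908 kg/m³, cost = 8.800 $/kg
  molybdenum: E = 328.2 GPa, ρ = 10300 kg/m³, cost = 44.00 $/kg
  polycarbonate: E = 2.240 GPa, ρ = 1200 kg/m³, cost = 3.527 $/kg
  concrete: E = 31.90 GPa, ρ = 2339 kg/m³, cost = 0.07600 $/kg
  aluminum alloy: E = 68.88 GPa, ρ = 2660 kg/m³, cost = 2.300 $/kg
  tungsten: E = 402.8 GPa, ρ = 19220 kg/m³, cost = 41.00 $/kg
  concrete: M = 179 MN·m per $
  aluminum alloy: M = 11.3 MN·m per $
  GFRP laminate: M = 3.45 MN·m per $
  copper: M = 1.58 MN·m per $
  molybdenum: M = 0.724 MN·m per $
  polycarbonate: M = 0.529 MN·m per $
  tungsten: M = 0.511 MN·m per $
Highest index: concrete.

concrete, M = 179 MN·m per $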